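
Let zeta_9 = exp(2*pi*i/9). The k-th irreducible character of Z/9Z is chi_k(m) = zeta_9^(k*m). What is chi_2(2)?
chi_2(2) = zeta_9^4 = exp(8*I*pi/9)

Reasoning: chi_2(2) = zeta_9^(2*2) = zeta_9^4. Since zeta_9^9 = 1, this equals zeta_9^4 = exp(2*pi*i*4/9) = exp(8*I*pi/9).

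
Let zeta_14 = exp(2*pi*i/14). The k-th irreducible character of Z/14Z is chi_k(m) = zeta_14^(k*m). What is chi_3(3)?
chi_3(3) = zeta_14^9 = exp(-5*I*pi/7)

Justification: chi_3(3) = zeta_14^(3*3) = zeta_14^9. Since zeta_14^14 = 1, this equals zeta_14^9 = exp(2*pi*i*9/14) = exp(-5*I*pi/7).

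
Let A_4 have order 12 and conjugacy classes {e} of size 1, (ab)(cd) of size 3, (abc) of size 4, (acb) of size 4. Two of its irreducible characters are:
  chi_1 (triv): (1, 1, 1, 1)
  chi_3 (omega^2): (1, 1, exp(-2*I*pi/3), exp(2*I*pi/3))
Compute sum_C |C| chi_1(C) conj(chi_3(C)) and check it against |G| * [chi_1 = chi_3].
Sum = 0; so <chi_1, chi_3> = 0 (distinct irreducibles are orthogonal).

Proof sketch: Compute term by term over conjugacy classes (|C| * chi_1(C) * conj(chi_3(C))):
  1*(1)*conj(1) + 3*(1)*conj(1) + 4*(1)*conj(exp(-2*I*pi/3)) + 4*(1)*conj(exp(2*I*pi/3))
  = (1) + (3) + (4*exp(2*I*pi/3)) + (4*exp(-2*I*pi/3))
  = 0.
(Exp terms are combined using exp(i*s)*conj(exp(i*t)) = exp(i*(s-t)), and sums of them are collapsed using the identity that for every m > 1 the m distinct m-th roots of unity sum to 0, e.g. 1 + exp(2*I*pi/3) + exp(-2*I*pi/3) = 0.)
Dividing by |G| = 12 gives 0/12 = 0, matching the row-orthogonality relation <chi_1, chi_3> = [chi_1 = chi_3].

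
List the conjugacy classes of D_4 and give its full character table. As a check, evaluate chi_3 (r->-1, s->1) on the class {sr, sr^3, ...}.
Conjugacy classes: {e} of size 1, {r^2} of size 1, {r^1, r^3} of size 2, {s, sr^2, ...} of size 2, {sr, sr^3, ...} of size 2.
Character table:
  irrep \ class              {e} (size 1)  {r^2} (size 1)  {r^1, r^3} (size 2)  {s, sr^2, ...} (size 2)  {sr, sr^3, ...} (size 2)
  chi_1 (triv)               1             1               1                    1                        1                       
  chi_2 (sign: r->1, s->-1)  1             1               1                    -1                       -1                      
  chi_3 (r->-1, s->1)        1             1               -1                   1                        -1                      
  chi_4 (r->-1, s->-1)       1             1               -1                   -1                       1                       
  chi_5 (2d, j=1)            2             -2              0                    0                        0                       

Spot check: chi_3 (r->-1, s->1) on {sr, sr^3, ...} = -1.

Justification: D_4 has order 2*4 = 8 with 5 conjugacy classes, hence 5 irreducibles. Sum of squared dims 1 + 1 + 1 + 1 + 4 = 8 = |G|. Linear characters come from the abelianisation; the 2-dimensional irreps have character r^k -> 2*cos(2*pi*j*k/4), reflections -> 0.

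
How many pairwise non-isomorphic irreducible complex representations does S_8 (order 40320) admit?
22

Explanation: The number of irreducible complex representations of a finite group equals its number of conjugacy classes. Conjugacy classes in S_8 correspond to cycle types, i.e. partitions of 8; there are p(8) = 22 of them, so S_8 (order 40320) has exactly 22 irreducible complex representations.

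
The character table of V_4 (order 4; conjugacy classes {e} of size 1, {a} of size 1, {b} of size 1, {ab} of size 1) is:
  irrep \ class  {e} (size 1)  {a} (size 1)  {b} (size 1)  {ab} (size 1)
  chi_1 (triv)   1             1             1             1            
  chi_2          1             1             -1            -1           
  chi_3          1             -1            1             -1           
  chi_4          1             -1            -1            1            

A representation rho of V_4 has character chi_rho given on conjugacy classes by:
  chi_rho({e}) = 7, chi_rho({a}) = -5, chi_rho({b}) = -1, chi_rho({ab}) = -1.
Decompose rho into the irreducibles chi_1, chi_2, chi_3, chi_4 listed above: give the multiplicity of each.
Multiplicities: chi_1: 0, chi_2: 1, chi_3: 3, chi_4: 3.

Justification: Use <chi_rho, chi> = (1/|G|) sum_C |C| * chi_rho(C) * conj(chi(C)) with |G| = 4 for each irreducible chi in the table:
  <chi_rho, chi_1> = (1/4)[1*(7)*conj(1) + 1*(-5)*conj(1) + 1*(-1)*conj(1) + 1*(-1)*conj(1)]
      = (1/4)[(7) + (-5) + (-1) + (-1)] = 0/4 = 0
  <chi_rho, chi_2> = (1/4)[1*(7)*conj(1) + 1*(-5)*conj(1) + 1*(-1)*conj(-1) + 1*(-1)*conj(-1)]
      = (1/4)[(7) + (-5) + (1) + (1)] = 4/4 = 1
  <chi_rho, chi_3> = (1/4)[1*(7)*conj(1) + 1*(-5)*conj(-1) + 1*(-1)*conj(1) + 1*(-1)*conj(-1)]
      = (1/4)[(7) + (5) + (-1) + (1)] = 12/4 = 3
  <chi_rho, chi_4> = (1/4)[1*(7)*conj(1) + 1*(-5)*conj(-1) + 1*(-1)*conj(-1) + 1*(-1)*conj(1)]
      = (1/4)[(7) + (5) + (1) + (-1)] = 12/4 = 3
Dimension check: dim(rho) = sum (mult * dim) = 0*1 + 1*1 + 3*1 + 3*1 = 7 = chi_rho(e) = 7.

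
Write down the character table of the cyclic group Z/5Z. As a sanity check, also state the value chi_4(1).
Character table of Z/5Z (irreps indexed chi_0,...,chi_4 with chi_k(m) = zeta_5^(k*m), zeta_5 = exp(2*pi*i/5)):
  irrep \ class  {0} (size 1)  {1} (size 1)    {2} (size 1)    {3} (size 1)    {4} (size 1)  
  chi_0          1             1               1               1               1             
  chi_1          1             exp(2*I*pi/5)   exp(4*I*pi/5)   exp(-4*I*pi/5)  exp(-2*I*pi/5)
  chi_2          1             exp(4*I*pi/5)   exp(-2*I*pi/5)  exp(2*I*pi/5)   exp(-4*I*pi/5)
  chi_3          1             exp(-4*I*pi/5)  exp(2*I*pi/5)   exp(-2*I*pi/5)  exp(4*I*pi/5) 
  chi_4          1             exp(-2*I*pi/5)  exp(-4*I*pi/5)  exp(4*I*pi/5)   exp(2*I*pi/5) 

Spot check: chi_4(1) = zeta_5^(4*1) = zeta_5^4 = exp(-2*I*pi/5).

Justification: Z/5Z is abelian, so all 5 irreducible complex representations are 1-dimensional. They are given by chi_k(m) = zeta_5^(k*m) for k = 0,...,4. Row orthogonality: sum_m chi_k(m) conj(chi_l(m)) = 5 * [k = l].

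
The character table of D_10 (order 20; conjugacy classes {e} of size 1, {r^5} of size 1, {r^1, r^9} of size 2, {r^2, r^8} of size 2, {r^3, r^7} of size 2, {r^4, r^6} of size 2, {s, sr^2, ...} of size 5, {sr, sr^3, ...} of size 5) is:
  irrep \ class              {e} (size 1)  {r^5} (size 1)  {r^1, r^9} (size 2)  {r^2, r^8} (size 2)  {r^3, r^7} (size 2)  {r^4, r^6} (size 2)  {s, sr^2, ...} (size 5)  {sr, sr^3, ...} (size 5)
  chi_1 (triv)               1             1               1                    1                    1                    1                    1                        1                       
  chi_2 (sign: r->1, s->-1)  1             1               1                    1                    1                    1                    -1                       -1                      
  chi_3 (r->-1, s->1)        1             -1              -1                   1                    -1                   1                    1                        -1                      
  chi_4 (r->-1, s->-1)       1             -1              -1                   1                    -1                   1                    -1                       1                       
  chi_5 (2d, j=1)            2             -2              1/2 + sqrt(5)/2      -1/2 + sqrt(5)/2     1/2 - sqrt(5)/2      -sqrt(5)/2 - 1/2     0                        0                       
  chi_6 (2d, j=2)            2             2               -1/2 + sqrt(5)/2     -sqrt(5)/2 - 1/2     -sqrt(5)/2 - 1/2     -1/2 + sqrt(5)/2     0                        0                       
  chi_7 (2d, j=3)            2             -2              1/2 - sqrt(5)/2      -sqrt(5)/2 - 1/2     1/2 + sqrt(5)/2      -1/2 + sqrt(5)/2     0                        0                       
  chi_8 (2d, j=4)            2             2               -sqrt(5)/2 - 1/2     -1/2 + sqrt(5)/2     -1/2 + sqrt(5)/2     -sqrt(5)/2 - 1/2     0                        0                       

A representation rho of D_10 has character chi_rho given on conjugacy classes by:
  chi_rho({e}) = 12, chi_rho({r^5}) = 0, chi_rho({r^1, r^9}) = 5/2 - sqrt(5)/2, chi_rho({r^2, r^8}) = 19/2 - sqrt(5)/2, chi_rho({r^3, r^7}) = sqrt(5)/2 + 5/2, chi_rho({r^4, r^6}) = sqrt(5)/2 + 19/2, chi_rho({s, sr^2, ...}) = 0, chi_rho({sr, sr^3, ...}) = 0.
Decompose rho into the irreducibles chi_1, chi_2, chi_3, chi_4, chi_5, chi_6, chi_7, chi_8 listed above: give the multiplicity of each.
Multiplicities: chi_1: 3, chi_2: 3, chi_3: 2, chi_4: 2, chi_5: 0, chi_6: 0, chi_7: 1, chi_8: 0.

Derivation: Use <chi_rho, chi> = (1/|G|) sum_C |C| * chi_rho(C) * conj(chi(C)) with |G| = 20 for each irreducible chi in the table:
  <chi_rho, chi_1> = (1/20)[1*(12)*conj(1) + 1*(0)*conj(1) + 2*(5/2 - sqrt(5)/2)*conj(1) + 2*(19/2 - sqrt(5)/2)*conj(1) + 2*(sqrt(5)/2 + 5/2)*conj(1) + 2*(sqrt(5)/2 + 19/2)*conj(1) + 5*(0)*conj(1) + 5*(0)*conj(1)]
      = (1/20)[(12) + (0) + (5 - sqrt(5)) + (19 - sqrt(5)) + (sqrt(5) + 5) + (sqrt(5) + 19) + (0) + (0)] = 60/20 = 3
  <chi_rho, chi_2> = (1/20)[1*(12)*conj(1) + 1*(0)*conj(1) + 2*(5/2 - sqrt(5)/2)*conj(1) + 2*(19/2 - sqrt(5)/2)*conj(1) + 2*(sqrt(5)/2 + 5/2)*conj(1) + 2*(sqrt(5)/2 + 19/2)*conj(1) + 5*(0)*conj(-1) + 5*(0)*conj(-1)]
      = (1/20)[(12) + (0) + (5 - sqrt(5)) + (19 - sqrt(5)) + (sqrt(5) + 5) + (sqrt(5) + 19) + (0) + (0)] = 60/20 = 3
  <chi_rho, chi_3> = (1/20)[1*(12)*conj(1) + 1*(0)*conj(-1) + 2*(5/2 - sqrt(5)/2)*conj(-1) + 2*(19/2 - sqrt(5)/2)*conj(1) + 2*(sqrt(5)/2 + 5/2)*conj(-1) + 2*(sqrt(5)/2 + 19/2)*conj(1) + 5*(0)*conj(1) + 5*(0)*conj(-1)]
      = (1/20)[(12) + (0) + (-5 + sqrt(5)) + (19 - sqrt(5)) + (-5 - sqrt(5)) + (sqrt(5) + 19) + (0) + (0)] = 40/20 = 2
  <chi_rho, chi_4> = (1/20)[1*(12)*conj(1) + 1*(0)*conj(-1) + 2*(5/2 - sqrt(5)/2)*conj(-1) + 2*(19/2 - sqrt(5)/2)*conj(1) + 2*(sqrt(5)/2 + 5/2)*conj(-1) + 2*(sqrt(5)/2 + 19/2)*conj(1) + 5*(0)*conj(-1) + 5*(0)*conj(1)]
      = (1/20)[(12) + (0) + (-5 + sqrt(5)) + (19 - sqrt(5)) + (-5 - sqrt(5)) + (sqrt(5) + 19) + (0) + (0)] = 40/20 = 2
  <chi_rho, chi_5> = (1/20)[1*(12)*conj(2) + 1*(0)*conj(-2) + 2*(5/2 - sqrt(5)/2)*conj(1/2 + sqrt(5)/2) + 2*(19/2 - sqrt(5)/2)*conj(-1/2 + sqrt(5)/2) + 2*(sqrt(5)/2 + 5/2)*conj(1/2 - sqrt(5)/2) + 2*(sqrt(5)/2 + 19/2)*conj(-sqrt(5)/2 - 1/2) + 5*(0)*conj(0) + 5*(0)*conj(0)]
      = (1/20)[(24) + (0) + (2*sqrt(5)) + (-12 + 10*sqrt(5)) + (-2*sqrt(5)) + (-10*sqrt(5) - 12) + (0) + (0)] = 0/20 = 0
  <chi_rho, chi_6> = (1/20)[1*(12)*conj(2) + 1*(0)*conj(2) + 2*(5/2 - sqrt(5)/2)*conj(-1/2 + sqrt(5)/2) + 2*(19/2 - sqrt(5)/2)*conj(-sqrt(5)/2 - 1/2) + 2*(sqrt(5)/2 + 5/2)*conj(-sqrt(5)/2 - 1/2) + 2*(sqrt(5)/2 + 19/2)*conj(-1/2 + sqrt(5)/2) + 5*(0)*conj(0) + 5*(0)*conj(0)]
      = (1/20)[(24) + (0) + (-5 + 3*sqrt(5)) + (-9*sqrt(5) - 7) + (-3*sqrt(5) - 5) + (-7 + 9*sqrt(5)) + (0) + (0)] = 0/20 = 0
  <chi_rho, chi_7> = (1/20)[1*(12)*conj(2) + 1*(0)*conj(-2) + 2*(5/2 - sqrt(5)/2)*conj(1/2 - sqrt(5)/2) + 2*(19/2 - sqrt(5)/2)*conj(-sqrt(5)/2 - 1/2) + 2*(sqrt(5)/2 + 5/2)*conj(1/2 + sqrt(5)/2) + 2*(sqrt(5)/2 + 19/2)*conj(-1/2 + sqrt(5)/2) + 5*(0)*conj(0) + 5*(0)*conj(0)]
      = (1/20)[(24) + (0) + (5 - 3*sqrt(5)) + (-9*sqrt(5) - 7) + (5 + 3*sqrt(5)) + (-7 + 9*sqrt(5)) + (0) + (0)] = 20/20 = 1
  <chi_rho, chi_8> = (1/20)[1*(12)*conj(2) + 1*(0)*conj(2) + 2*(5/2 - sqrt(5)/2)*conj(-sqrt(5)/2 - 1/2) + 2*(19/2 - sqrt(5)/2)*conj(-1/2 + sqrt(5)/2) + 2*(sqrt(5)/2 + 5/2)*conj(-1/2 + sqrt(5)/2) + 2*(sqrt(5)/2 + 19/2)*conj(-sqrt(5)/2 - 1/2) + 5*(0)*conj(0) + 5*(0)*conj(0)]
      = (1/20)[(24) + (0) + (-2*sqrt(5)) + (-12 + 10*sqrt(5)) + (2*sqrt(5)) + (-10*sqrt(5) - 12) + (0) + (0)] = 0/20 = 0
Dimension check: dim(rho) = sum (mult * dim) = 3*1 + 3*1 + 2*1 + 2*1 + 0*2 + 0*2 + 1*2 + 0*2 = 12 = chi_rho(e) = 12.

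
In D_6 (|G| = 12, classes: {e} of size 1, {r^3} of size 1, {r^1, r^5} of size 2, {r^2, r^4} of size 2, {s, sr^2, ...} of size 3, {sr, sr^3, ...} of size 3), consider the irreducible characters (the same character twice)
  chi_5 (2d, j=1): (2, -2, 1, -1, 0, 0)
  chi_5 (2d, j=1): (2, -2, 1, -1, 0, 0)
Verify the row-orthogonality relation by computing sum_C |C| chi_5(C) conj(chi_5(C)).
Sum = 12 = |G| = 12; so <chi_5, chi_5> = 1 (norm-1 confirms irreducibility).

Reasoning: Compute term by term over conjugacy classes (|C| * chi_5(C) * conj(chi_5(C))):
  1*(2)*conj(2) + 1*(-2)*conj(-2) + 2*(1)*conj(1) + 2*(-1)*conj(-1) + 3*(0)*conj(0) + 3*(0)*conj(0)
  = (4) + (4) + (2) + (2) + (0) + (0)
  = 12.
Dividing by |G| = 12 gives 12/12 = 1, matching the row-orthogonality relation <chi_5, chi_5> = [chi_5 = chi_5].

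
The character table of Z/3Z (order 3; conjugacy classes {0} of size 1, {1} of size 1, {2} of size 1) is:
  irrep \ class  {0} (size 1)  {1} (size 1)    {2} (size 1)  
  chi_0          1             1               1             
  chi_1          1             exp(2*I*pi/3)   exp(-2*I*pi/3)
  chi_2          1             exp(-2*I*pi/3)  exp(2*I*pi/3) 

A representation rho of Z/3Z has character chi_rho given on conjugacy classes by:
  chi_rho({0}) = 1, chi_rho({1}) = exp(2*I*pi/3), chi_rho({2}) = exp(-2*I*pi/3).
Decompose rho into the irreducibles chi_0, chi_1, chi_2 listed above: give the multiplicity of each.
Multiplicities: chi_0: 0, chi_1: 1, chi_2: 0.

Details: Use <chi_rho, chi> = (1/|G|) sum_C |C| * chi_rho(C) * conj(chi(C)) with |G| = 3 for each irreducible chi in the table:
  <chi_rho, chi_0> = (1/3)[1*(1)*conj(1) + 1*(exp(2*I*pi/3))*conj(1) + 1*(exp(-2*I*pi/3))*conj(1)]
      = (1/3)[(1) + (exp(2*I*pi/3)) + (exp(-2*I*pi/3))] = 0/3 = 0
  <chi_rho, chi_1> = (1/3)[1*(1)*conj(1) + 1*(exp(2*I*pi/3))*conj(exp(2*I*pi/3)) + 1*(exp(-2*I*pi/3))*conj(exp(-2*I*pi/3))]
      = (1/3)[(1) + (1) + (1)] = 3/3 = 1
  <chi_rho, chi_2> = (1/3)[1*(1)*conj(1) + 1*(exp(2*I*pi/3))*conj(exp(-2*I*pi/3)) + 1*(exp(-2*I*pi/3))*conj(exp(2*I*pi/3))]
      = (1/3)[(1) + (exp(-2*I*pi/3)) + (exp(2*I*pi/3))] = 0/3 = 0
(Exp terms are combined using exp(i*s)*conj(exp(i*t)) = exp(i*(s-t)), and sums of them are collapsed using the identity that for every m > 1 the m distinct m-th roots of unity sum to 0, e.g. 1 + exp(2*I*pi/3) + exp(-2*I*pi/3) = 0.)
Dimension check: dim(rho) = sum (mult * dim) = 0*1 + 1*1 + 0*1 = 1 = chi_rho(e) = 1.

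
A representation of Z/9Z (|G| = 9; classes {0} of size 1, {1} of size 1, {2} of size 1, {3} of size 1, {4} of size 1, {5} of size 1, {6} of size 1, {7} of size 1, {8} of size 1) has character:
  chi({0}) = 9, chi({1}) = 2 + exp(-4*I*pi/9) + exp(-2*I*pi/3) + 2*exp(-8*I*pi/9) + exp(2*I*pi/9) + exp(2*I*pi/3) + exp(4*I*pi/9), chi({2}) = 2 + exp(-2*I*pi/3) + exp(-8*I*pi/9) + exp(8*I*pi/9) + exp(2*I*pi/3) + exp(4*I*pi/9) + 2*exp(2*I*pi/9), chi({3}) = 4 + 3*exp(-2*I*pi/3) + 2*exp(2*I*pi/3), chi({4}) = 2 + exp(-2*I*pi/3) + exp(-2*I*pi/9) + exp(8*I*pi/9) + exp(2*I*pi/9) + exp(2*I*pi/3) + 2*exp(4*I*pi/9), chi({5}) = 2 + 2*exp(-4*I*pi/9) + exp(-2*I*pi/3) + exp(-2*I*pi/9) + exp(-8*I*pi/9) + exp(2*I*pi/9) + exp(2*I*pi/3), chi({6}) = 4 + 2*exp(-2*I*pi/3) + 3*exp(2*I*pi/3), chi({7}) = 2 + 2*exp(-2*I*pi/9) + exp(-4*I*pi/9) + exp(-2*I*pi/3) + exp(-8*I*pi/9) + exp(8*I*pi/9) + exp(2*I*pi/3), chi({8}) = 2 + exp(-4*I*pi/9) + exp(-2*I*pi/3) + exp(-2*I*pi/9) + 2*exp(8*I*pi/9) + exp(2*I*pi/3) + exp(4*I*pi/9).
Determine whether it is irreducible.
Not irreducible (reducible): <chi, chi> = 13 > 1.

Working: <chi, chi> = (1/|G|) sum_C |C| * |chi(C)|^2 = (1/9)[1*|9|^2 + 1*|2 + exp(-4*I*pi/9) + exp(-2*I*pi/3) + 2*exp(-8*I*pi/9) + exp(2*I*pi/9) + exp(2*I*pi/3) + exp(4*I*pi/9)|^2 + 1*|2 + exp(-2*I*pi/3) + exp(-8*I*pi/9) + exp(8*I*pi/9) + exp(2*I*pi/3) + exp(4*I*pi/9) + 2*exp(2*I*pi/9)|^2 + 1*|4 + 3*exp(-2*I*pi/3) + 2*exp(2*I*pi/3)|^2 + 1*|2 + exp(-2*I*pi/3) + exp(-2*I*pi/9) + exp(8*I*pi/9) + exp(2*I*pi/9) + exp(2*I*pi/3) + 2*exp(4*I*pi/9)|^2 + 1*|2 + 2*exp(-4*I*pi/9) + exp(-2*I*pi/3) + exp(-2*I*pi/9) + exp(-8*I*pi/9) + exp(2*I*pi/9) + exp(2*I*pi/3)|^2 + 1*|4 + 2*exp(-2*I*pi/3) + 3*exp(2*I*pi/3)|^2 + 1*|2 + 2*exp(-2*I*pi/9) + exp(-4*I*pi/9) + exp(-2*I*pi/3) + exp(-8*I*pi/9) + exp(8*I*pi/9) + exp(2*I*pi/3)|^2 + 1*|2 + exp(-4*I*pi/9) + exp(-2*I*pi/3) + exp(-2*I*pi/9) + 2*exp(8*I*pi/9) + exp(2*I*pi/3) + exp(4*I*pi/9)|^2]
  = (1/9)[(81) + (13 + 9*exp(-4*I*pi/9) + 8*exp(-2*I*pi/3) + 7*exp(-2*I*pi/9) + 10*exp(-8*I*pi/9) + 10*exp(8*I*pi/9) + 7*exp(2*I*pi/9) + 8*exp(2*I*pi/3) + 9*exp(4*I*pi/9)) + (13 + 8*exp(-2*I*pi/3) + 7*exp(-4*I*pi/9) + 10*exp(-2*I*pi/9) + 9*exp(-8*I*pi/9) + 9*exp(8*I*pi/9) + 10*exp(2*I*pi/9) + 7*exp(4*I*pi/9) + 8*exp(2*I*pi/3)) + (3) + (13 + 10*exp(-4*I*pi/9) + 8*exp(-2*I*pi/3) + 9*exp(-2*I*pi/9) + 7*exp(-8*I*pi/9) + 7*exp(8*I*pi/9) + 9*exp(2*I*pi/9) + 8*exp(2*I*pi/3) + 10*exp(4*I*pi/9)) + (13 + 10*exp(-4*I*pi/9) + 8*exp(-2*I*pi/3) + 9*exp(-2*I*pi/9) + 7*exp(-8*I*pi/9) + 7*exp(8*I*pi/9) + 9*exp(2*I*pi/9) + 8*exp(2*I*pi/3) + 10*exp(4*I*pi/9)) + (3) + (13 + 8*exp(-2*I*pi/3) + 7*exp(-4*I*pi/9) + 10*exp(-2*I*pi/9) + 9*exp(-8*I*pi/9) + 9*exp(8*I*pi/9) + 10*exp(2*I*pi/9) + 7*exp(4*I*pi/9) + 8*exp(2*I*pi/3)) + (13 + 9*exp(-4*I*pi/9) + 8*exp(-2*I*pi/3) + 7*exp(-2*I*pi/9) + 10*exp(-8*I*pi/9) + 10*exp(8*I*pi/9) + 7*exp(2*I*pi/9) + 8*exp(2*I*pi/3) + 9*exp(4*I*pi/9))] = 117/9 = 13.
(Exp terms are combined using exp(i*s)*conj(exp(i*t)) = exp(i*(s-t)), and sums of them are collapsed using the identity that for every m > 1 the m distinct m-th roots of unity sum to 0, e.g. 1 + exp(2*I*pi/3) + exp(-2*I*pi/3) = 0.)
A character is irreducible iff <chi, chi> = 1, so this representation is reducible.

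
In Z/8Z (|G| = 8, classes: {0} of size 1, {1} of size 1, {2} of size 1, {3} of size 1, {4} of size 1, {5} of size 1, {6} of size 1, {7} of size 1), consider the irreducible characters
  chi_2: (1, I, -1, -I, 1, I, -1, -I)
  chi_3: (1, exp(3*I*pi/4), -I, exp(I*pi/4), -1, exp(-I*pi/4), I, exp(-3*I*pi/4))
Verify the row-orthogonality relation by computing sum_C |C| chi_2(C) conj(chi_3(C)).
Sum = 0; so <chi_2, chi_3> = 0 (distinct irreducibles are orthogonal).

Explanation: Compute term by term over conjugacy classes (|C| * chi_2(C) * conj(chi_3(C))):
  1*(1)*conj(1) + 1*(I)*conj(exp(3*I*pi/4)) + 1*(-1)*conj(-I) + 1*(-I)*conj(exp(I*pi/4)) + 1*(1)*conj(-1) + 1*(I)*conj(exp(-I*pi/4)) + 1*(-1)*conj(I) + 1*(-I)*conj(exp(-3*I*pi/4))
  = (1) + (exp(-I*pi/4)) + (-I) + (-exp(I*pi/4)) + (-1) + (exp(3*I*pi/4)) + (I) + (-exp(-3*I*pi/4))
  = 0.
(Exp terms are combined using exp(i*s)*conj(exp(i*t)) = exp(i*(s-t)), and sums of them are collapsed using the identity that for every m > 1 the m distinct m-th roots of unity sum to 0, e.g. 1 + exp(2*I*pi/3) + exp(-2*I*pi/3) = 0.)
Dividing by |G| = 8 gives 0/8 = 0, matching the row-orthogonality relation <chi_2, chi_3> = [chi_2 = chi_3].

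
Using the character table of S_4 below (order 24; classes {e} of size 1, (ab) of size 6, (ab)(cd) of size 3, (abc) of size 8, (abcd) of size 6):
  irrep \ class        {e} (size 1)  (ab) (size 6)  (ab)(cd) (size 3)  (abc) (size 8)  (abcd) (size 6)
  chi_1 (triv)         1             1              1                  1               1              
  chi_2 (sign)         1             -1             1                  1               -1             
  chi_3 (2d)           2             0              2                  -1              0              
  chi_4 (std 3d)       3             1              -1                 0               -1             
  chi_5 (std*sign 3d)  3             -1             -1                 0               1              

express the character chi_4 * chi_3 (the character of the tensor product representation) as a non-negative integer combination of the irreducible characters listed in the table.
chi_4 tensor chi_3 = chi_4 + chi_5 (all other irreducibles have multiplicity 0).

Details: The character of a tensor product is the pointwise product (chi_4 * chi_3)(C) = chi_4(C) * chi_3(C):
  {e}: (3)*(2), (ab): (1)*(0), (ab)(cd): (-1)*(2), (abc): (0)*(-1), (abcd): (-1)*(0)
so (chi_4 * chi_3) takes values
  {e} -> 6, (ab) -> 0, (ab)(cd) -> -2, (abc) -> 0, (abcd) -> 0.
Now take the inner product of this character with each irreducible chi from the table, <chi_4*chi_3, chi> = (1/24) sum_C |C| (chi_4*chi_3)(C) conj(chi(C)):
  <chi_4*chi_3, chi_1> = (1/24)[1*(6)*conj(1) + 6*(0)*conj(1) + 3*(-2)*conj(1) + 8*(0)*conj(1) + 6*(0)*conj(1)]
      = (1/24)[(6) + (0) + (-6) + (0) + (0)] = 0/24 = 0
  <chi_4*chi_3, chi_2> = (1/24)[1*(6)*conj(1) + 6*(0)*conj(-1) + 3*(-2)*conj(1) + 8*(0)*conj(1) + 6*(0)*conj(-1)]
      = (1/24)[(6) + (0) + (-6) + (0) + (0)] = 0/24 = 0
  <chi_4*chi_3, chi_3> = (1/24)[1*(6)*conj(2) + 6*(0)*conj(0) + 3*(-2)*conj(2) + 8*(0)*conj(-1) + 6*(0)*conj(0)]
      = (1/24)[(12) + (0) + (-12) + (0) + (0)] = 0/24 = 0
  <chi_4*chi_3, chi_4> = (1/24)[1*(6)*conj(3) + 6*(0)*conj(1) + 3*(-2)*conj(-1) + 8*(0)*conj(0) + 6*(0)*conj(-1)]
      = (1/24)[(18) + (0) + (6) + (0) + (0)] = 24/24 = 1
  <chi_4*chi_3, chi_5> = (1/24)[1*(6)*conj(3) + 6*(0)*conj(-1) + 3*(-2)*conj(-1) + 8*(0)*conj(0) + 6*(0)*conj(1)]
      = (1/24)[(18) + (0) + (6) + (0) + (0)] = 24/24 = 1
Hence the multiplicities are chi_4: 1, chi_5: 1. Dimension check: dim(chi_4)*dim(chi_3) = 3*2 = 6 and sum (mult * dim) = 1*3 + 1*3 = 6.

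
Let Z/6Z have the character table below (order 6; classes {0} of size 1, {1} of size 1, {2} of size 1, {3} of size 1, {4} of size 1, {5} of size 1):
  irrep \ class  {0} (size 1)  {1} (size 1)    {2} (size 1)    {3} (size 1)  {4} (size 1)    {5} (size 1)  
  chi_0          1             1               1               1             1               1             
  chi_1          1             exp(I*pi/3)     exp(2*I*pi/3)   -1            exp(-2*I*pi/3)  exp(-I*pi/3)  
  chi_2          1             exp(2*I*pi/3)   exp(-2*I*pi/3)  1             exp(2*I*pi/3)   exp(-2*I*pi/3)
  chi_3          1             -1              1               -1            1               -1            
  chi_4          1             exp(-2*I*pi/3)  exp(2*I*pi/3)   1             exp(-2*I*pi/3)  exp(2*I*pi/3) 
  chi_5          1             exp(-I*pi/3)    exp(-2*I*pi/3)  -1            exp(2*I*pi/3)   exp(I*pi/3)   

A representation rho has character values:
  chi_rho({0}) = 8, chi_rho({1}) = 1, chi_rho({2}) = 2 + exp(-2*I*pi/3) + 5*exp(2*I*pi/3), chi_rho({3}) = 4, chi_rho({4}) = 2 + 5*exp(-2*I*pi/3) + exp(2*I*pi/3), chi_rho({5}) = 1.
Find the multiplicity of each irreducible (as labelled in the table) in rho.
Multiplicities: chi_0: 2, chi_1: 2, chi_2: 1, chi_3: 0, chi_4: 3, chi_5: 0.

Explanation: Use <chi_rho, chi> = (1/|G|) sum_C |C| * chi_rho(C) * conj(chi(C)) with |G| = 6 for each irreducible chi in the table:
  <chi_rho, chi_0> = (1/6)[1*(8)*conj(1) + 1*(1)*conj(1) + 1*(2 + exp(-2*I*pi/3) + 5*exp(2*I*pi/3))*conj(1) + 1*(4)*conj(1) + 1*(2 + 5*exp(-2*I*pi/3) + exp(2*I*pi/3))*conj(1) + 1*(1)*conj(1)]
      = (1/6)[(8) + (1) + (2 + exp(-2*I*pi/3) + 5*exp(2*I*pi/3)) + (4) + (2 + 5*exp(-2*I*pi/3) + exp(2*I*pi/3)) + (1)] = 12/6 = 2
  <chi_rho, chi_1> = (1/6)[1*(8)*conj(1) + 1*(1)*conj(exp(I*pi/3)) + 1*(2 + exp(-2*I*pi/3) + 5*exp(2*I*pi/3))*conj(exp(2*I*pi/3)) + 1*(4)*conj(-1) + 1*(2 + 5*exp(-2*I*pi/3) + exp(2*I*pi/3))*conj(exp(-2*I*pi/3)) + 1*(1)*conj(exp(-I*pi/3))]
      = (1/6)[(8) + (-1 + 2*exp(-I*pi/3) + exp(I*pi/3)) + (5 + 2*exp(-2*I*pi/3) + exp(2*I*pi/3)) + (-4) + (5 + exp(-2*I*pi/3) + 2*exp(2*I*pi/3)) + (-1 + exp(-I*pi/3) + 2*exp(I*pi/3))] = 12/6 = 2
  <chi_rho, chi_2> = (1/6)[1*(8)*conj(1) + 1*(1)*conj(exp(2*I*pi/3)) + 1*(2 + exp(-2*I*pi/3) + 5*exp(2*I*pi/3))*conj(exp(-2*I*pi/3)) + 1*(4)*conj(1) + 1*(2 + 5*exp(-2*I*pi/3) + exp(2*I*pi/3))*conj(exp(2*I*pi/3)) + 1*(1)*conj(exp(-2*I*pi/3))]
      = (1/6)[(8) + (1 + 2*exp(-2*I*pi/3) + 2*exp(-I*pi/3) + 3*exp(2*I*pi/3)) + (1 + 5*exp(-2*I*pi/3) + 2*exp(2*I*pi/3)) + (4) + (1 + 2*exp(-2*I*pi/3) + 5*exp(2*I*pi/3)) + (1 + 3*exp(-2*I*pi/3) + 2*exp(2*I*pi/3) + 2*exp(I*pi/3))] = 6/6 = 1
  <chi_rho, chi_3> = (1/6)[1*(8)*conj(1) + 1*(1)*conj(-1) + 1*(2 + exp(-2*I*pi/3) + 5*exp(2*I*pi/3))*conj(1) + 1*(4)*conj(-1) + 1*(2 + 5*exp(-2*I*pi/3) + exp(2*I*pi/3))*conj(1) + 1*(1)*conj(-1)]
      = (1/6)[(8) + (-1) + (2 + exp(-2*I*pi/3) + 5*exp(2*I*pi/3)) + (-4) + (2 + 5*exp(-2*I*pi/3) + exp(2*I*pi/3)) + (-1)] = 0/6 = 0
  <chi_rho, chi_4> = (1/6)[1*(8)*conj(1) + 1*(1)*conj(exp(-2*I*pi/3)) + 1*(2 + exp(-2*I*pi/3) + 5*exp(2*I*pi/3))*conj(exp(2*I*pi/3)) + 1*(4)*conj(1) + 1*(2 + 5*exp(-2*I*pi/3) + exp(2*I*pi/3))*conj(exp(-2*I*pi/3)) + 1*(1)*conj(exp(2*I*pi/3))]
      = (1/6)[(8) + (1 + exp(-2*I*pi/3) + 2*exp(2*I*pi/3)) + (5 + 2*exp(-2*I*pi/3) + exp(2*I*pi/3)) + (4) + (5 + exp(-2*I*pi/3) + 2*exp(2*I*pi/3)) + (1 + 2*exp(-2*I*pi/3) + exp(2*I*pi/3))] = 18/6 = 3
  <chi_rho, chi_5> = (1/6)[1*(8)*conj(1) + 1*(1)*conj(exp(-I*pi/3)) + 1*(2 + exp(-2*I*pi/3) + 5*exp(2*I*pi/3))*conj(exp(-2*I*pi/3)) + 1*(4)*conj(-1) + 1*(2 + 5*exp(-2*I*pi/3) + exp(2*I*pi/3))*conj(exp(2*I*pi/3)) + 1*(1)*conj(exp(I*pi/3))]
      = (1/6)[(8) + (-1 + 3*exp(-I*pi/3) + 2*exp(2*I*pi/3) + 2*exp(I*pi/3)) + (1 + 5*exp(-2*I*pi/3) + 2*exp(2*I*pi/3)) + (-4) + (1 + 2*exp(-2*I*pi/3) + 5*exp(2*I*pi/3)) + (-1 + 2*exp(-2*I*pi/3) + 2*exp(-I*pi/3) + 3*exp(I*pi/3))] = 0/6 = 0
(Exp terms are combined using exp(i*s)*conj(exp(i*t)) = exp(i*(s-t)), and sums of them are collapsed using the identity that for every m > 1 the m distinct m-th roots of unity sum to 0, e.g. 1 + exp(2*I*pi/3) + exp(-2*I*pi/3) = 0.)
Dimension check: dim(rho) = sum (mult * dim) = 2*1 + 2*1 + 1*1 + 0*1 + 3*1 + 0*1 = 8 = chi_rho(e) = 8.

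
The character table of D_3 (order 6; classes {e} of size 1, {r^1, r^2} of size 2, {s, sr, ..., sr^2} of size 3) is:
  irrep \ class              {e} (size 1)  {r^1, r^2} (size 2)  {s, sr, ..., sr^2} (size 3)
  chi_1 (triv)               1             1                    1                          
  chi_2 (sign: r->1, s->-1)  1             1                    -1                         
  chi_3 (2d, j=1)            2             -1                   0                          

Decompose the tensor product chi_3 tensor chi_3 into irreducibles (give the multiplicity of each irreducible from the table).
chi_3 tensor chi_3 = chi_1 + chi_2 + chi_3 (all other irreducibles have multiplicity 0).

Proof sketch: The character of a tensor product is the pointwise product (chi_3 * chi_3)(C) = chi_3(C) * chi_3(C):
  {e}: (2)*(2), {r^1, r^2}: (-1)*(-1), {s, sr, ..., sr^2}: (0)*(0)
so (chi_3 * chi_3) takes values
  {e} -> 4, {r^1, r^2} -> 1, {s, sr, ..., sr^2} -> 0.
Now take the inner product of this character with each irreducible chi from the table, <chi_3*chi_3, chi> = (1/6) sum_C |C| (chi_3*chi_3)(C) conj(chi(C)):
  <chi_3*chi_3, chi_1> = (1/6)[1*(4)*conj(1) + 2*(1)*conj(1) + 3*(0)*conj(1)]
      = (1/6)[(4) + (2) + (0)] = 6/6 = 1
  <chi_3*chi_3, chi_2> = (1/6)[1*(4)*conj(1) + 2*(1)*conj(1) + 3*(0)*conj(-1)]
      = (1/6)[(4) + (2) + (0)] = 6/6 = 1
  <chi_3*chi_3, chi_3> = (1/6)[1*(4)*conj(2) + 2*(1)*conj(-1) + 3*(0)*conj(0)]
      = (1/6)[(8) + (-2) + (0)] = 6/6 = 1
Hence the multiplicities are chi_1: 1, chi_2: 1, chi_3: 1. Dimension check: dim(chi_3)*dim(chi_3) = 2*2 = 4 and sum (mult * dim) = 1*1 + 1*1 + 1*2 = 4.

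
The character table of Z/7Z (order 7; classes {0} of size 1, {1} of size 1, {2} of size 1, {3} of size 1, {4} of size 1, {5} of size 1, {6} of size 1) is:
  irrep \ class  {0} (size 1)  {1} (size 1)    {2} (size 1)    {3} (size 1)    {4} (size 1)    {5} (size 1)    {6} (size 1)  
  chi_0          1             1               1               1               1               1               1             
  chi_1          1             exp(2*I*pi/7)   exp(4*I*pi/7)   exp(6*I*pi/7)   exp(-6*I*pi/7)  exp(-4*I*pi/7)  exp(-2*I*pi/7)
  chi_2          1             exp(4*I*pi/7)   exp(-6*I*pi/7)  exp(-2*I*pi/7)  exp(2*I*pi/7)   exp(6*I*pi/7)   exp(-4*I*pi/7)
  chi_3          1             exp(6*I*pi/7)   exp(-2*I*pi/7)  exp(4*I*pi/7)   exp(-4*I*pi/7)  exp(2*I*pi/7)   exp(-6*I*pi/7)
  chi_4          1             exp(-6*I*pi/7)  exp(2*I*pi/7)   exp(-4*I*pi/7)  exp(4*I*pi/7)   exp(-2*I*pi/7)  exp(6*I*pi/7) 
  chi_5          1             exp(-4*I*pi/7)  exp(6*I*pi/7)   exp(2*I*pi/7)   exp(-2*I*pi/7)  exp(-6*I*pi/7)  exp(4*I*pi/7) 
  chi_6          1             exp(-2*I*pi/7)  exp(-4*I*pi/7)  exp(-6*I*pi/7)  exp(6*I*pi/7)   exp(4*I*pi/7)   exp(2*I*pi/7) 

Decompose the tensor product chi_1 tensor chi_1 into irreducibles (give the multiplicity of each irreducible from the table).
chi_1 tensor chi_1 = chi_2 (all other irreducibles have multiplicity 0).

Why: The character of a tensor product is the pointwise product (chi_1 * chi_1)(C) = chi_1(C) * chi_1(C):
  {0}: (1)*(1), {1}: (exp(2*I*pi/7))*(exp(2*I*pi/7)), {2}: (exp(4*I*pi/7))*(exp(4*I*pi/7)), {3}: (exp(6*I*pi/7))*(exp(6*I*pi/7)), {4}: (exp(-6*I*pi/7))*(exp(-6*I*pi/7)), {5}: (exp(-4*I*pi/7))*(exp(-4*I*pi/7)), {6}: (exp(-2*I*pi/7))*(exp(-2*I*pi/7))
so (chi_1 * chi_1) takes values
  {0} -> 1, {1} -> exp(4*I*pi/7), {2} -> exp(-6*I*pi/7), {3} -> exp(-2*I*pi/7), {4} -> exp(2*I*pi/7), {5} -> exp(6*I*pi/7), {6} -> exp(-4*I*pi/7).
Now take the inner product of this character with each irreducible chi from the table, <chi_1*chi_1, chi> = (1/7) sum_C |C| (chi_1*chi_1)(C) conj(chi(C)):
  <chi_1*chi_1, chi_0> = (1/7)[1*(1)*conj(1) + 1*(exp(4*I*pi/7))*conj(1) + 1*(exp(-6*I*pi/7))*conj(1) + 1*(exp(-2*I*pi/7))*conj(1) + 1*(exp(2*I*pi/7))*conj(1) + 1*(exp(6*I*pi/7))*conj(1) + 1*(exp(-4*I*pi/7))*conj(1)]
      = (1/7)[(1) + (exp(4*I*pi/7)) + (exp(-6*I*pi/7)) + (exp(-2*I*pi/7)) + (exp(2*I*pi/7)) + (exp(6*I*pi/7)) + (exp(-4*I*pi/7))] = 0/7 = 0
  <chi_1*chi_1, chi_1> = (1/7)[1*(1)*conj(1) + 1*(exp(4*I*pi/7))*conj(exp(2*I*pi/7)) + 1*(exp(-6*I*pi/7))*conj(exp(4*I*pi/7)) + 1*(exp(-2*I*pi/7))*conj(exp(6*I*pi/7)) + 1*(exp(2*I*pi/7))*conj(exp(-6*I*pi/7)) + 1*(exp(6*I*pi/7))*conj(exp(-4*I*pi/7)) + 1*(exp(-4*I*pi/7))*conj(exp(-2*I*pi/7))]
      = (1/7)[(1) + (exp(2*I*pi/7)) + (exp(4*I*pi/7)) + (exp(6*I*pi/7)) + (exp(-6*I*pi/7)) + (exp(-4*I*pi/7)) + (exp(-2*I*pi/7))] = 0/7 = 0
  <chi_1*chi_1, chi_2> = (1/7)[1*(1)*conj(1) + 1*(exp(4*I*pi/7))*conj(exp(4*I*pi/7)) + 1*(exp(-6*I*pi/7))*conj(exp(-6*I*pi/7)) + 1*(exp(-2*I*pi/7))*conj(exp(-2*I*pi/7)) + 1*(exp(2*I*pi/7))*conj(exp(2*I*pi/7)) + 1*(exp(6*I*pi/7))*conj(exp(6*I*pi/7)) + 1*(exp(-4*I*pi/7))*conj(exp(-4*I*pi/7))]
      = (1/7)[(1) + (1) + (1) + (1) + (1) + (1) + (1)] = 7/7 = 1
  <chi_1*chi_1, chi_3> = (1/7)[1*(1)*conj(1) + 1*(exp(4*I*pi/7))*conj(exp(6*I*pi/7)) + 1*(exp(-6*I*pi/7))*conj(exp(-2*I*pi/7)) + 1*(exp(-2*I*pi/7))*conj(exp(4*I*pi/7)) + 1*(exp(2*I*pi/7))*conj(exp(-4*I*pi/7)) + 1*(exp(6*I*pi/7))*conj(exp(2*I*pi/7)) + 1*(exp(-4*I*pi/7))*conj(exp(-6*I*pi/7))]
      = (1/7)[(1) + (exp(-2*I*pi/7)) + (exp(-4*I*pi/7)) + (exp(-6*I*pi/7)) + (exp(6*I*pi/7)) + (exp(4*I*pi/7)) + (exp(2*I*pi/7))] = 0/7 = 0
  <chi_1*chi_1, chi_4> = (1/7)[1*(1)*conj(1) + 1*(exp(4*I*pi/7))*conj(exp(-6*I*pi/7)) + 1*(exp(-6*I*pi/7))*conj(exp(2*I*pi/7)) + 1*(exp(-2*I*pi/7))*conj(exp(-4*I*pi/7)) + 1*(exp(2*I*pi/7))*conj(exp(4*I*pi/7)) + 1*(exp(6*I*pi/7))*conj(exp(-2*I*pi/7)) + 1*(exp(-4*I*pi/7))*conj(exp(6*I*pi/7))]
      = (1/7)[(1) + (exp(-4*I*pi/7)) + (exp(6*I*pi/7)) + (exp(2*I*pi/7)) + (exp(-2*I*pi/7)) + (exp(-6*I*pi/7)) + (exp(4*I*pi/7))] = 0/7 = 0
  <chi_1*chi_1, chi_5> = (1/7)[1*(1)*conj(1) + 1*(exp(4*I*pi/7))*conj(exp(-4*I*pi/7)) + 1*(exp(-6*I*pi/7))*conj(exp(6*I*pi/7)) + 1*(exp(-2*I*pi/7))*conj(exp(2*I*pi/7)) + 1*(exp(2*I*pi/7))*conj(exp(-2*I*pi/7)) + 1*(exp(6*I*pi/7))*conj(exp(-6*I*pi/7)) + 1*(exp(-4*I*pi/7))*conj(exp(4*I*pi/7))]
      = (1/7)[(1) + (exp(-6*I*pi/7)) + (exp(2*I*pi/7)) + (exp(-4*I*pi/7)) + (exp(4*I*pi/7)) + (exp(-2*I*pi/7)) + (exp(6*I*pi/7))] = 0/7 = 0
  <chi_1*chi_1, chi_6> = (1/7)[1*(1)*conj(1) + 1*(exp(4*I*pi/7))*conj(exp(-2*I*pi/7)) + 1*(exp(-6*I*pi/7))*conj(exp(-4*I*pi/7)) + 1*(exp(-2*I*pi/7))*conj(exp(-6*I*pi/7)) + 1*(exp(2*I*pi/7))*conj(exp(6*I*pi/7)) + 1*(exp(6*I*pi/7))*conj(exp(4*I*pi/7)) + 1*(exp(-4*I*pi/7))*conj(exp(2*I*pi/7))]
      = (1/7)[(1) + (exp(6*I*pi/7)) + (exp(-2*I*pi/7)) + (exp(4*I*pi/7)) + (exp(-4*I*pi/7)) + (exp(2*I*pi/7)) + (exp(-6*I*pi/7))] = 0/7 = 0
(Exp terms are combined using exp(i*s)*conj(exp(i*t)) = exp(i*(s-t)), and sums of them are collapsed using the identity that for every m > 1 the m distinct m-th roots of unity sum to 0, e.g. 1 + exp(2*I*pi/3) + exp(-2*I*pi/3) = 0.)
Hence the multiplicities are chi_2: 1. Dimension check: dim(chi_1)*dim(chi_1) = 1*1 = 1 and sum (mult * dim) = 1*1 = 1.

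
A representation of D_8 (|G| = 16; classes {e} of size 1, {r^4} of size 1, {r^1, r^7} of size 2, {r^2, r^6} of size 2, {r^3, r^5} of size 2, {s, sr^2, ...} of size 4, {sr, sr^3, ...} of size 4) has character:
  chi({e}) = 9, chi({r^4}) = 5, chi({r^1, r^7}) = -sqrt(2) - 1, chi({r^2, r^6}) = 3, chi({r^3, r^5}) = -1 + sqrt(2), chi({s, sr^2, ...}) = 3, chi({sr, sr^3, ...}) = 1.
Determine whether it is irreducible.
Not irreducible (reducible): <chi, chi> = 11 > 1.

Derivation: <chi, chi> = (1/|G|) sum_C |C| * |chi(C)|^2 = (1/16)[1*|9|^2 + 1*|5|^2 + 2*|-sqrt(2) - 1|^2 + 2*|3|^2 + 2*|-1 + sqrt(2)|^2 + 4*|3|^2 + 4*|1|^2]
  = (1/16)[(81) + (25) + (4*sqrt(2) + 6) + (18) + (6 - 4*sqrt(2)) + (36) + (4)] = 176/16 = 11.
A character is irreducible iff <chi, chi> = 1, so this representation is reducible.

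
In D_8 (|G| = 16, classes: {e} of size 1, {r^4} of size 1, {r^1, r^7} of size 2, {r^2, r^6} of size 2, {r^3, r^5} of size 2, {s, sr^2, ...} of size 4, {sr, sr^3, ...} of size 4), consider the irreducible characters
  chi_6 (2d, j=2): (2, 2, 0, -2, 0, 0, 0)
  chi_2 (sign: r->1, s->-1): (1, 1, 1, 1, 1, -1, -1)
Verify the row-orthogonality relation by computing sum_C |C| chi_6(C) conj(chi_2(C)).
Sum = 0; so <chi_6, chi_2> = 0 (distinct irreducibles are orthogonal).

Why: Compute term by term over conjugacy classes (|C| * chi_6(C) * conj(chi_2(C))):
  1*(2)*conj(1) + 1*(2)*conj(1) + 2*(0)*conj(1) + 2*(-2)*conj(1) + 2*(0)*conj(1) + 4*(0)*conj(-1) + 4*(0)*conj(-1)
  = (2) + (2) + (0) + (-4) + (0) + (0) + (0)
  = 0.
Dividing by |G| = 16 gives 0/16 = 0, matching the row-orthogonality relation <chi_6, chi_2> = [chi_6 = chi_2].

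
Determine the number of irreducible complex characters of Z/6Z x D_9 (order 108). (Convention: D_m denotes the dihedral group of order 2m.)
36

Justification: The number of irreducible complex representations of a finite group equals its number of conjugacy classes. For a direct product, #classes(G x H) = #classes(G) * #classes(H). Z/6Z has 6 classes (abelian), D_9 has 6 classes, so 6 * 6 = 36, so Z/6Z x D_9 (order 108) has exactly 36 irreducible complex representations.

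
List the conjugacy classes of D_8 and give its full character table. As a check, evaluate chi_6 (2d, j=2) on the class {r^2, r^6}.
Conjugacy classes: {e} of size 1, {r^4} of size 1, {r^1, r^7} of size 2, {r^2, r^6} of size 2, {r^3, r^5} of size 2, {s, sr^2, ...} of size 4, {sr, sr^3, ...} of size 4.
Character table:
  irrep \ class              {e} (size 1)  {r^4} (size 1)  {r^1, r^7} (size 2)  {r^2, r^6} (size 2)  {r^3, r^5} (size 2)  {s, sr^2, ...} (size 4)  {sr, sr^3, ...} (size 4)
  chi_1 (triv)               1             1               1                    1                    1                    1                        1                       
  chi_2 (sign: r->1, s->-1)  1             1               1                    1                    1                    -1                       -1                      
  chi_3 (r->-1, s->1)        1             1               -1                   1                    -1                   1                        -1                      
  chi_4 (r->-1, s->-1)       1             1               -1                   1                    -1                   -1                       1                       
  chi_5 (2d, j=1)            2             -2              sqrt(2)              0                    -sqrt(2)             0                        0                       
  chi_6 (2d, j=2)            2             2               0                    -2                   0                    0                        0                       
  chi_7 (2d, j=3)            2             -2              -sqrt(2)             0                    sqrt(2)              0                        0                       

Spot check: chi_6 (2d, j=2) on {r^2, r^6} = -2.

Details: D_8 has order 2*8 = 16 with 7 conjugacy classes, hence 7 irreducibles. Sum of squared dims 1 + 1 + 1 + 1 + 4 + 4 + 4 = 16 = |G|. Linear characters come from the abelianisation; the 2-dimensional irreps have character r^k -> 2*cos(2*pi*j*k/8), reflections -> 0.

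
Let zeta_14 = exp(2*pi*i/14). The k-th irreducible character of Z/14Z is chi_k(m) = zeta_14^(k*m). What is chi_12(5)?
chi_12(5) = zeta_14^60 = exp(4*I*pi/7)

Why: chi_12(5) = zeta_14^(12*5) = zeta_14^60. Since zeta_14^14 = 1, this equals zeta_14^4 = exp(2*pi*i*4/14) = exp(4*I*pi/7).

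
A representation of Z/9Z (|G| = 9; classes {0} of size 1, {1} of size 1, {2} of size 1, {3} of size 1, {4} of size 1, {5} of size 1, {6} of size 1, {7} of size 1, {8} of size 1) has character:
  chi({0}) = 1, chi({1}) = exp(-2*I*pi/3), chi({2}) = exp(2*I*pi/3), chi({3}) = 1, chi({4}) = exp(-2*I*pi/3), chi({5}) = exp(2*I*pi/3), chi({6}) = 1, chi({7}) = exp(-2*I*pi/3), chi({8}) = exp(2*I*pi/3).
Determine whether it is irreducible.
Irreducible: <chi, chi> = 1.

Proof sketch: <chi, chi> = (1/|G|) sum_C |C| * |chi(C)|^2 = (1/9)[1*|1|^2 + 1*|exp(-2*I*pi/3)|^2 + 1*|exp(2*I*pi/3)|^2 + 1*|1|^2 + 1*|exp(-2*I*pi/3)|^2 + 1*|exp(2*I*pi/3)|^2 + 1*|1|^2 + 1*|exp(-2*I*pi/3)|^2 + 1*|exp(2*I*pi/3)|^2]
  = (1/9)[(1) + (1) + (1) + (1) + (1) + (1) + (1) + (1) + (1)] = 9/9 = 1.
(Exp terms are combined using exp(i*s)*conj(exp(i*t)) = exp(i*(s-t)), and sums of them are collapsed using the identity that for every m > 1 the m distinct m-th roots of unity sum to 0, e.g. 1 + exp(2*I*pi/3) + exp(-2*I*pi/3) = 0.)
A character is irreducible iff <chi, chi> = 1, so this representation is irreducible.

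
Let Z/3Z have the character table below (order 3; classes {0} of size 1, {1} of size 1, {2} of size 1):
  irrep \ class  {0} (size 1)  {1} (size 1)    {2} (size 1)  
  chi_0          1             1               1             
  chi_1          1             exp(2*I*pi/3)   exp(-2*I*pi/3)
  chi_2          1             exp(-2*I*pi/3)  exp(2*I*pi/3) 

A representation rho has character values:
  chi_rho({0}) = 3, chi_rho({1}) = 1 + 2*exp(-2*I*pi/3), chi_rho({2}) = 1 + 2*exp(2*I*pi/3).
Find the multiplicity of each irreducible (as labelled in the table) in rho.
Multiplicities: chi_0: 1, chi_1: 0, chi_2: 2.

Solution. Use <chi_rho, chi> = (1/|G|) sum_C |C| * chi_rho(C) * conj(chi(C)) with |G| = 3 for each irreducible chi in the table:
  <chi_rho, chi_0> = (1/3)[1*(3)*conj(1) + 1*(1 + 2*exp(-2*I*pi/3))*conj(1) + 1*(1 + 2*exp(2*I*pi/3))*conj(1)]
      = (1/3)[(3) + (1 + 2*exp(-2*I*pi/3)) + (1 + 2*exp(2*I*pi/3))] = 3/3 = 1
  <chi_rho, chi_1> = (1/3)[1*(3)*conj(1) + 1*(1 + 2*exp(-2*I*pi/3))*conj(exp(2*I*pi/3)) + 1*(1 + 2*exp(2*I*pi/3))*conj(exp(-2*I*pi/3))]
      = (1/3)[(3) + (exp(-2*I*pi/3) + 2*exp(2*I*pi/3)) + (2*exp(-2*I*pi/3) + exp(2*I*pi/3))] = 0/3 = 0
  <chi_rho, chi_2> = (1/3)[1*(3)*conj(1) + 1*(1 + 2*exp(-2*I*pi/3))*conj(exp(-2*I*pi/3)) + 1*(1 + 2*exp(2*I*pi/3))*conj(exp(2*I*pi/3))]
      = (1/3)[(3) + (2 + exp(2*I*pi/3)) + (2 + exp(-2*I*pi/3))] = 6/3 = 2
(Exp terms are combined using exp(i*s)*conj(exp(i*t)) = exp(i*(s-t)), and sums of them are collapsed using the identity that for every m > 1 the m distinct m-th roots of unity sum to 0, e.g. 1 + exp(2*I*pi/3) + exp(-2*I*pi/3) = 0.)
Dimension check: dim(rho) = sum (mult * dim) = 1*1 + 0*1 + 2*1 = 3 = chi_rho(e) = 3.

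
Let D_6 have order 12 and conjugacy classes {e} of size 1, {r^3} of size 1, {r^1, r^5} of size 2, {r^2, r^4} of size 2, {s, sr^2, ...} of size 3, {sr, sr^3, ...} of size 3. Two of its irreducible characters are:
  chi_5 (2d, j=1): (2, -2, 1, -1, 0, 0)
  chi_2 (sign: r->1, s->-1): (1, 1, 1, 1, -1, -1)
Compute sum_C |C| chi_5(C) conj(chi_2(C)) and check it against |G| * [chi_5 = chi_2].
Sum = 0; so <chi_5, chi_2> = 0 (distinct irreducibles are orthogonal).

Derivation: Compute term by term over conjugacy classes (|C| * chi_5(C) * conj(chi_2(C))):
  1*(2)*conj(1) + 1*(-2)*conj(1) + 2*(1)*conj(1) + 2*(-1)*conj(1) + 3*(0)*conj(-1) + 3*(0)*conj(-1)
  = (2) + (-2) + (2) + (-2) + (0) + (0)
  = 0.
Dividing by |G| = 12 gives 0/12 = 0, matching the row-orthogonality relation <chi_5, chi_2> = [chi_5 = chi_2].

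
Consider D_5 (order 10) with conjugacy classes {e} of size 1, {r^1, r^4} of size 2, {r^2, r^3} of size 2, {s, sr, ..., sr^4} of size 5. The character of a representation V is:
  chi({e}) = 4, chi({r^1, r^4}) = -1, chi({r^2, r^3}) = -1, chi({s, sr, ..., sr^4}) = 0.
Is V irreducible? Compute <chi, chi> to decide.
Not irreducible (reducible): <chi, chi> = 2 > 1.

Explanation: <chi, chi> = (1/|G|) sum_C |C| * |chi(C)|^2 = (1/10)[1*|4|^2 + 2*|-1|^2 + 2*|-1|^2 + 5*|0|^2]
  = (1/10)[(16) + (2) + (2) + (0)] = 20/10 = 2.
A character is irreducible iff <chi, chi> = 1, so this representation is reducible.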